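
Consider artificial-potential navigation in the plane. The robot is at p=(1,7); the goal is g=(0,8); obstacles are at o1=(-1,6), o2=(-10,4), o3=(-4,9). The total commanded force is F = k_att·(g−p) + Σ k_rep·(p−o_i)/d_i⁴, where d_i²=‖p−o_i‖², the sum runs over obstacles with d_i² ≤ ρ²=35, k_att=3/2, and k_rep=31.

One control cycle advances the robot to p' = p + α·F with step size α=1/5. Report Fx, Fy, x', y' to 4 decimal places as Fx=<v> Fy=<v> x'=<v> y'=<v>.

F_att = 3/2·(g−p) = 3/2·(-1,1) = (-1.5000,1.5000)
o1: d²=5 ≤ ρ²=35; F_rep = 31·(2,1)/5² = (2.4800,1.2400)
o2: d²=130 > ρ²=35 → inactive
o3: d²=29 ≤ ρ²=35; F_rep = 31·(5,-2)/29² = (0.1843,-0.0737)
F = F_att + ΣF_rep = (1.1643,2.6663)
p' = p + 1/5·F = (1.2329,7.5333)

Fx=1.1643 Fy=2.6663 x'=1.2329 y'=7.5333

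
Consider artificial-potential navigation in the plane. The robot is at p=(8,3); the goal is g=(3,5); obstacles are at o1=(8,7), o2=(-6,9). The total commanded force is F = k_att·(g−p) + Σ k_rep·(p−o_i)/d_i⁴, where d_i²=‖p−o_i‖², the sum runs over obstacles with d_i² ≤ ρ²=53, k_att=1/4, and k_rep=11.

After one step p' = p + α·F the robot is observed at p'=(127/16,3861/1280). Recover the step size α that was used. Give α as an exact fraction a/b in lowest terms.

α = 1/20

F_att = 1/4·(g−p) = 1/4·(-5,2) = (-1.2500,0.5000)
o1: d²=16 ≤ ρ²=53; F_rep = 11·(0,-4)/16² = (0.0000,-0.1719)
o2: d²=232 > ρ²=53 → inactive
F = F_att + ΣF_rep = (-1.2500,0.3281)
Δp = p'−p = (-0.0625,0.0164); α = Δx/Fx = (-1/16) / (-5/4) = 1/20
check: Δy/Fy = (21/1280) / (21/64) = 1/20 ✓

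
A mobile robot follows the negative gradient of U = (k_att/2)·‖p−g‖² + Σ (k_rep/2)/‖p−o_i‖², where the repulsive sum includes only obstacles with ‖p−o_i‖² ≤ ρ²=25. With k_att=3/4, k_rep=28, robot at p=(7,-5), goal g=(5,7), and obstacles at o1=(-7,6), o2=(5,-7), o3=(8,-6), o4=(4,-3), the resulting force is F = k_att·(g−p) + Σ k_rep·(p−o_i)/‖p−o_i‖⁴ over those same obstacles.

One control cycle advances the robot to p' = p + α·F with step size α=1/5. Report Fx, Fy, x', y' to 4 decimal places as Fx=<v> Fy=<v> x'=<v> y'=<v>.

Fx=-7.1280 Fy=16.5436 x'=5.5744 y'=-1.6913

F_att = 3/4·(g−p) = 3/4·(-2,12) = (-1.5000,9.0000)
o1: d²=317 > ρ²=25 → inactive
o2: d²=8 ≤ ρ²=25; F_rep = 28·(2,2)/8² = (0.8750,0.8750)
o3: d²=2 ≤ ρ²=25; F_rep = 28·(-1,1)/2² = (-7.0000,7.0000)
o4: d²=13 ≤ ρ²=25; F_rep = 28·(3,-2)/13² = (0.4970,-0.3314)
F = F_att + ΣF_rep = (-7.1280,16.5436)
p' = p + 1/5·F = (5.5744,-1.6913)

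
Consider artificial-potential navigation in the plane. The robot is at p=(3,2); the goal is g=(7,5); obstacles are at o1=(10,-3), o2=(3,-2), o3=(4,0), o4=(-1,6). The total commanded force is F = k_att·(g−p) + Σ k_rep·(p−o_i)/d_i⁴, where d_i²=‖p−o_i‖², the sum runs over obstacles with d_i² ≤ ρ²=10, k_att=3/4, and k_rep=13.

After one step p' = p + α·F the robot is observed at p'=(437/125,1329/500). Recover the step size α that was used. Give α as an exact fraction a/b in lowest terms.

α = 1/5

F_att = 3/4·(g−p) = 3/4·(4,3) = (3.0000,2.2500)
o1: d²=74 > ρ²=10 → inactive
o2: d²=16 > ρ²=10 → inactive
o3: d²=5 ≤ ρ²=10; F_rep = 13·(-1,2)/5² = (-0.5200,1.0400)
o4: d²=32 > ρ²=10 → inactive
F = F_att + ΣF_rep = (2.4800,3.2900)
Δp = p'−p = (0.4960,0.6580); α = Δx/Fx = (62/125) / (62/25) = 1/5
check: Δy/Fy = (329/500) / (329/100) = 1/5 ✓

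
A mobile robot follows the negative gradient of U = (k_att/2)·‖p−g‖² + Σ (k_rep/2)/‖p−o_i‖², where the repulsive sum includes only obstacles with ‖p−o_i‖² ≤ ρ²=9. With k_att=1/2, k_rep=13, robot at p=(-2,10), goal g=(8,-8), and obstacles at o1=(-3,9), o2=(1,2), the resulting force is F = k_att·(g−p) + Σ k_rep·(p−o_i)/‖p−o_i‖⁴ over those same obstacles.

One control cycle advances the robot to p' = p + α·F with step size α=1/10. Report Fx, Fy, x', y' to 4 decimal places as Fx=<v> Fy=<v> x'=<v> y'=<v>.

F_att = 1/2·(g−p) = 1/2·(10,-18) = (5.0000,-9.0000)
o1: d²=2 ≤ ρ²=9; F_rep = 13·(1,1)/2² = (3.2500,3.2500)
o2: d²=73 > ρ²=9 → inactive
F = F_att + ΣF_rep = (8.2500,-5.7500)
p' = p + 1/10·F = (-1.1750,9.4250)

Fx=8.2500 Fy=-5.7500 x'=-1.1750 y'=9.4250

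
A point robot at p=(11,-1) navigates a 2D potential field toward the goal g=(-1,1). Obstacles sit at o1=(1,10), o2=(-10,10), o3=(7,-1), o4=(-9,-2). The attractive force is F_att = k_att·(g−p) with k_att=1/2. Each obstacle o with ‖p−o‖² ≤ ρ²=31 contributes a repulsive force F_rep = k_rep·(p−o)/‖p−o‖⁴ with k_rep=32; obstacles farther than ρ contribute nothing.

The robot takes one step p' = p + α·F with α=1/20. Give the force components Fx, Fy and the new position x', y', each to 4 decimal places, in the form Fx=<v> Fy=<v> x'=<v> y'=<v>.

Fx=-5.5000 Fy=1.0000 x'=10.7250 y'=-0.9500

F_att = 1/2·(g−p) = 1/2·(-12,2) = (-6.0000,1.0000)
o1: d²=221 > ρ²=31 → inactive
o2: d²=562 > ρ²=31 → inactive
o3: d²=16 ≤ ρ²=31; F_rep = 32·(4,0)/16² = (0.5000,0.0000)
o4: d²=401 > ρ²=31 → inactive
F = F_att + ΣF_rep = (-5.5000,1.0000)
p' = p + 1/20·F = (10.7250,-0.9500)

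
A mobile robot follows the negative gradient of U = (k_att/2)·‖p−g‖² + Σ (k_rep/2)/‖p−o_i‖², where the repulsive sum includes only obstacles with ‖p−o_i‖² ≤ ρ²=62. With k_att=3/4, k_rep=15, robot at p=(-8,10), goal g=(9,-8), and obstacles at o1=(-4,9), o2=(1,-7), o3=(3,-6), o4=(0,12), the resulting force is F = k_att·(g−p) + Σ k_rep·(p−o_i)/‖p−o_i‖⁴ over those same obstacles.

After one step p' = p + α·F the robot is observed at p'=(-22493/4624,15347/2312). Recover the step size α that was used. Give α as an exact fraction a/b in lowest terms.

α = 1/4

F_att = 3/4·(g−p) = 3/4·(17,-18) = (12.7500,-13.5000)
o1: d²=17 ≤ ρ²=62; F_rep = 15·(-4,1)/17² = (-0.2076,0.0519)
o2: d²=370 > ρ²=62 → inactive
o3: d²=377 > ρ²=62 → inactive
o4: d²=68 > ρ²=62 → inactive
F = F_att + ΣF_rep = (12.5424,-13.4481)
Δp = p'−p = (3.1356,-3.3620); α = Δx/Fx = (14499/4624) / (14499/1156) = 1/4
check: Δy/Fy = (-7773/2312) / (-7773/578) = 1/4 ✓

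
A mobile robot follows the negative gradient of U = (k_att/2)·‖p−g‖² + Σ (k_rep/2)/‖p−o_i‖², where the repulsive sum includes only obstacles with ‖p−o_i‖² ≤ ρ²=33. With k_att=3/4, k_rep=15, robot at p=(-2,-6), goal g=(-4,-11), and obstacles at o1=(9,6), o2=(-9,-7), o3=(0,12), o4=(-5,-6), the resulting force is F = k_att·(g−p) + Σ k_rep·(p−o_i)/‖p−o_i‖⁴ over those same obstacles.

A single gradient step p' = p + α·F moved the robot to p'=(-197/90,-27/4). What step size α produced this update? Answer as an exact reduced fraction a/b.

F_att = 3/4·(g−p) = 3/4·(-2,-5) = (-1.5000,-3.7500)
o1: d²=265 > ρ²=33 → inactive
o2: d²=50 > ρ²=33 → inactive
o3: d²=328 > ρ²=33 → inactive
o4: d²=9 ≤ ρ²=33; F_rep = 15·(3,0)/9² = (0.5556,0.0000)
F = F_att + ΣF_rep = (-0.9444,-3.7500)
Δp = p'−p = (-0.1889,-0.7500); α = Δx/Fx = (-17/90) / (-17/18) = 1/5
check: Δy/Fy = (-3/4) / (-15/4) = 1/5 ✓

α = 1/5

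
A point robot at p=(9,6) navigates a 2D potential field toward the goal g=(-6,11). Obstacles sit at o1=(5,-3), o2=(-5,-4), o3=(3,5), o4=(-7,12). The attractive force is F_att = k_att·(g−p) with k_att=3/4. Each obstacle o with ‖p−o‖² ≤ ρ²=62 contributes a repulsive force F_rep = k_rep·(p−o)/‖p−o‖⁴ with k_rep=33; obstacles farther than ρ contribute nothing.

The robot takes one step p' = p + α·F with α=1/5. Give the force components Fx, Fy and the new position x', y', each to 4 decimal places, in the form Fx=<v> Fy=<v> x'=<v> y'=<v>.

F_att = 3/4·(g−p) = 3/4·(-15,5) = (-11.2500,3.7500)
o1: d²=97 > ρ²=62 → inactive
o2: d²=296 > ρ²=62 → inactive
o3: d²=37 ≤ ρ²=62; F_rep = 33·(6,1)/37² = (0.1446,0.0241)
o4: d²=292 > ρ²=62 → inactive
F = F_att + ΣF_rep = (-11.1054,3.7741)
p' = p + 1/5·F = (6.7789,6.7548)

Fx=-11.1054 Fy=3.7741 x'=6.7789 y'=6.7548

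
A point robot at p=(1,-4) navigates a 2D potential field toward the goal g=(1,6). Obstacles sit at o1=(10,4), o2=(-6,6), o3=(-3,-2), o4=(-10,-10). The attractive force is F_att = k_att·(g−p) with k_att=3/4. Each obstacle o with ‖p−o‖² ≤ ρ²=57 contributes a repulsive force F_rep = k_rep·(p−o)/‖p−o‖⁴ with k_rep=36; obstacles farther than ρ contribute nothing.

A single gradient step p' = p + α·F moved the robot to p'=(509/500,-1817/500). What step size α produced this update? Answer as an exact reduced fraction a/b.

F_att = 3/4·(g−p) = 3/4·(0,10) = (0.0000,7.5000)
o1: d²=145 > ρ²=57 → inactive
o2: d²=149 > ρ²=57 → inactive
o3: d²=20 ≤ ρ²=57; F_rep = 36·(4,-2)/20² = (0.3600,-0.1800)
o4: d²=157 > ρ²=57 → inactive
F = F_att + ΣF_rep = (0.3600,7.3200)
Δp = p'−p = (0.0180,0.3660); α = Δx/Fx = (9/500) / (9/25) = 1/20
check: Δy/Fy = (183/500) / (183/25) = 1/20 ✓

α = 1/20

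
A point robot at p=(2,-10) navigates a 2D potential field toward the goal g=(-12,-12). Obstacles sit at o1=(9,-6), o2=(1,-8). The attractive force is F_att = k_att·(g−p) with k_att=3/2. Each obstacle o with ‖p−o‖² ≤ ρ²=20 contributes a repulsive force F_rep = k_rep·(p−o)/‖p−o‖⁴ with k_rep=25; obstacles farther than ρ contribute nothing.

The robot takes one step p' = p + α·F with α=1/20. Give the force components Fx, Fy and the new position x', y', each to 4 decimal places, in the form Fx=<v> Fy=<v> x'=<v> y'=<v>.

F_att = 3/2·(g−p) = 3/2·(-14,-2) = (-21.0000,-3.0000)
o1: d²=65 > ρ²=20 → inactive
o2: d²=5 ≤ ρ²=20; F_rep = 25·(1,-2)/5² = (1.0000,-2.0000)
F = F_att + ΣF_rep = (-20.0000,-5.0000)
p' = p + 1/20·F = (1.0000,-10.2500)

Fx=-20.0000 Fy=-5.0000 x'=1.0000 y'=-10.2500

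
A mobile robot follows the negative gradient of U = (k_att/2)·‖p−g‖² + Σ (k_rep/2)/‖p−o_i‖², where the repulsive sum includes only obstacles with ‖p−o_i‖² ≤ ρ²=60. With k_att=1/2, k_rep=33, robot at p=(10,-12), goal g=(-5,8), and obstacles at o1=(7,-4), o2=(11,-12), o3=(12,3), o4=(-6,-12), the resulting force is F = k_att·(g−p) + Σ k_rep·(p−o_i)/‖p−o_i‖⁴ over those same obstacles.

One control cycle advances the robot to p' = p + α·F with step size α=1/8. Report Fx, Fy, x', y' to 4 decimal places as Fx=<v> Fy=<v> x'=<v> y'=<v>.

F_att = 1/2·(g−p) = 1/2·(-15,20) = (-7.5000,10.0000)
o1: d²=73 > ρ²=60 → inactive
o2: d²=1 ≤ ρ²=60; F_rep = 33·(-1,0)/1² = (-33.0000,0.0000)
o3: d²=229 > ρ²=60 → inactive
o4: d²=256 > ρ²=60 → inactive
F = F_att + ΣF_rep = (-40.5000,10.0000)
p' = p + 1/8·F = (4.9375,-10.7500)

Fx=-40.5000 Fy=10.0000 x'=4.9375 y'=-10.7500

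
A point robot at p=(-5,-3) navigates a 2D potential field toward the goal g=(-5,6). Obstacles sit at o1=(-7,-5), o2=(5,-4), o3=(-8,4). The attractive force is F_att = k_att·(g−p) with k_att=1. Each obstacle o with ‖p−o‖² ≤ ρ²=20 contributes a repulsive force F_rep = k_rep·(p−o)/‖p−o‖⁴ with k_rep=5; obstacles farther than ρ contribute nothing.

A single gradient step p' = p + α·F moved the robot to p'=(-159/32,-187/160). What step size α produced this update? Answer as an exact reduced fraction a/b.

F_att = 1·(g−p) = 1·(0,9) = (0.0000,9.0000)
o1: d²=8 ≤ ρ²=20; F_rep = 5·(2,2)/8² = (0.1562,0.1562)
o2: d²=101 > ρ²=20 → inactive
o3: d²=58 > ρ²=20 → inactive
F = F_att + ΣF_rep = (0.1562,9.1562)
Δp = p'−p = (0.0312,1.8313); α = Δx/Fx = (1/32) / (5/32) = 1/5
check: Δy/Fy = (293/160) / (293/32) = 1/5 ✓

α = 1/5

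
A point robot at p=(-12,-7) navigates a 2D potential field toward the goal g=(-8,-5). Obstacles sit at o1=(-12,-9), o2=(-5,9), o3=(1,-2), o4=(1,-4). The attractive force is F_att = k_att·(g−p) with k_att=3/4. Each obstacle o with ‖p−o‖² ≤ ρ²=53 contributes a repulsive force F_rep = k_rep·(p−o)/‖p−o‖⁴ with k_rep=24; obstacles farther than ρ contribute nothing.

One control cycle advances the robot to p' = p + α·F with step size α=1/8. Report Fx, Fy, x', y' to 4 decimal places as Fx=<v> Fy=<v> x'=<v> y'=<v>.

Fx=3.0000 Fy=4.5000 x'=-11.6250 y'=-6.4375

F_att = 3/4·(g−p) = 3/4·(4,2) = (3.0000,1.5000)
o1: d²=4 ≤ ρ²=53; F_rep = 24·(0,2)/4² = (0.0000,3.0000)
o2: d²=305 > ρ²=53 → inactive
o3: d²=194 > ρ²=53 → inactive
o4: d²=178 > ρ²=53 → inactive
F = F_att + ΣF_rep = (3.0000,4.5000)
p' = p + 1/8·F = (-11.6250,-6.4375)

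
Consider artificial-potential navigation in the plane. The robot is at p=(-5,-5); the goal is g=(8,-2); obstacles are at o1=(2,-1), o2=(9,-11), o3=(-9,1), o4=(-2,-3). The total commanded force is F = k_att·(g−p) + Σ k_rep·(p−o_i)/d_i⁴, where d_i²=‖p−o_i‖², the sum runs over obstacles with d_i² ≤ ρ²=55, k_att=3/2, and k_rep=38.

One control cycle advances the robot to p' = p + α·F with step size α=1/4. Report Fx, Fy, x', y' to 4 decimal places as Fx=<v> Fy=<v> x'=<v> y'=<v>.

Fx=18.8817 Fy=3.9660 x'=-0.2796 y'=-4.0085

F_att = 3/2·(g−p) = 3/2·(13,3) = (19.5000,4.5000)
o1: d²=65 > ρ²=55 → inactive
o2: d²=232 > ρ²=55 → inactive
o3: d²=52 ≤ ρ²=55; F_rep = 38·(4,-6)/52² = (0.0562,-0.0843)
o4: d²=13 ≤ ρ²=55; F_rep = 38·(-3,-2)/13² = (-0.6746,-0.4497)
F = F_att + ΣF_rep = (18.8817,3.9660)
p' = p + 1/4·F = (-0.2796,-4.0085)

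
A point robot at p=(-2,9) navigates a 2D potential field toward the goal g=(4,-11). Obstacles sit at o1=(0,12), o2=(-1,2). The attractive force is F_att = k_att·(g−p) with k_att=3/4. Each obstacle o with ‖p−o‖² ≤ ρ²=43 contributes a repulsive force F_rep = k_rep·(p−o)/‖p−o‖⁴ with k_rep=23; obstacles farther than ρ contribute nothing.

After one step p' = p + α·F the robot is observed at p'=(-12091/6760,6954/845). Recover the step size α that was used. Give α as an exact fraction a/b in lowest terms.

α = 1/20

F_att = 3/4·(g−p) = 3/4·(6,-20) = (4.5000,-15.0000)
o1: d²=13 ≤ ρ²=43; F_rep = 23·(-2,-3)/13² = (-0.2722,-0.4083)
o2: d²=50 > ρ²=43 → inactive
F = F_att + ΣF_rep = (4.2278,-15.4083)
Δp = p'−p = (0.2114,-0.7704); α = Δx/Fx = (1429/6760) / (1429/338) = 1/20
check: Δy/Fy = (-651/845) / (-2604/169) = 1/20 ✓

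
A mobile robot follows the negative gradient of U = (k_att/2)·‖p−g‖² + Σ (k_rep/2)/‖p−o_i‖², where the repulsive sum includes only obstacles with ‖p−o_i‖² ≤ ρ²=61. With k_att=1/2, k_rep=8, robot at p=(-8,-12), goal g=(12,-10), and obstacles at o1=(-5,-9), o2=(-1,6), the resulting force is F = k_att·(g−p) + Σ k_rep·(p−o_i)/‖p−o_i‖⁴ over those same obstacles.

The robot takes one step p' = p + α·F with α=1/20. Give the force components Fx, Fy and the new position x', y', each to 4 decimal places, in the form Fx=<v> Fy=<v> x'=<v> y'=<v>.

Fx=9.9259 Fy=0.9259 x'=-7.5037 y'=-11.9537

F_att = 1/2·(g−p) = 1/2·(20,2) = (10.0000,1.0000)
o1: d²=18 ≤ ρ²=61; F_rep = 8·(-3,-3)/18² = (-0.0741,-0.0741)
o2: d²=373 > ρ²=61 → inactive
F = F_att + ΣF_rep = (9.9259,0.9259)
p' = p + 1/20·F = (-7.5037,-11.9537)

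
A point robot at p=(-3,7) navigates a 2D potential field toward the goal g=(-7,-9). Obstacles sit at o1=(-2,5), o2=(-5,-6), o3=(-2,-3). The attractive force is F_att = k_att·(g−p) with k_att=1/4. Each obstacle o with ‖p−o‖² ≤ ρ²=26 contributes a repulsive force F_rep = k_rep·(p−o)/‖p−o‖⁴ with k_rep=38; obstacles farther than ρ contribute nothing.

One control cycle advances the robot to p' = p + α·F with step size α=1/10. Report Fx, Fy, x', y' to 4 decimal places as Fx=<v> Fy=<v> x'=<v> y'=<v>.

Fx=-2.5200 Fy=-0.9600 x'=-3.2520 y'=6.9040

F_att = 1/4·(g−p) = 1/4·(-4,-16) = (-1.0000,-4.0000)
o1: d²=5 ≤ ρ²=26; F_rep = 38·(-1,2)/5² = (-1.5200,3.0400)
o2: d²=173 > ρ²=26 → inactive
o3: d²=101 > ρ²=26 → inactive
F = F_att + ΣF_rep = (-2.5200,-0.9600)
p' = p + 1/10·F = (-3.2520,6.9040)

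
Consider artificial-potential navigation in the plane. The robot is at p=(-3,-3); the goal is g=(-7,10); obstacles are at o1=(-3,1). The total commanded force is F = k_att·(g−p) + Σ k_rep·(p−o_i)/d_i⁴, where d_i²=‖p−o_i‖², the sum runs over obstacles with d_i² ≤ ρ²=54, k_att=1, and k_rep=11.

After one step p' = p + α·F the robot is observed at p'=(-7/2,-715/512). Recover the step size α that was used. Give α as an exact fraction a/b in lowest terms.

α = 1/8

F_att = 1·(g−p) = 1·(-4,13) = (-4.0000,13.0000)
o1: d²=16 ≤ ρ²=54; F_rep = 11·(0,-4)/16² = (0.0000,-0.1719)
F = F_att + ΣF_rep = (-4.0000,12.8281)
Δp = p'−p = (-0.5000,1.6035); α = Δx/Fx = (-1/2) / (-4) = 1/8
check: Δy/Fy = (821/512) / (821/64) = 1/8 ✓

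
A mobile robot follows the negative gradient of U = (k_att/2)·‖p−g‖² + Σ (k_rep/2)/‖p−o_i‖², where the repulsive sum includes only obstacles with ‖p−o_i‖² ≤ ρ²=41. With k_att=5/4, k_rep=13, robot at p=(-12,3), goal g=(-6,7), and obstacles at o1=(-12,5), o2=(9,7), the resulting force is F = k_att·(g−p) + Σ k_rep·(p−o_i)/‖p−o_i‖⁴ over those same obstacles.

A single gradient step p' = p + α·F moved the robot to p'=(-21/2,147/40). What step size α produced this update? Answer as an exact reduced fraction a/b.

α = 1/5

F_att = 5/4·(g−p) = 5/4·(6,4) = (7.5000,5.0000)
o1: d²=4 ≤ ρ²=41; F_rep = 13·(0,-2)/4² = (0.0000,-1.6250)
o2: d²=457 > ρ²=41 → inactive
F = F_att + ΣF_rep = (7.5000,3.3750)
Δp = p'−p = (1.5000,0.6750); α = Δx/Fx = (3/2) / (15/2) = 1/5
check: Δy/Fy = (27/40) / (27/8) = 1/5 ✓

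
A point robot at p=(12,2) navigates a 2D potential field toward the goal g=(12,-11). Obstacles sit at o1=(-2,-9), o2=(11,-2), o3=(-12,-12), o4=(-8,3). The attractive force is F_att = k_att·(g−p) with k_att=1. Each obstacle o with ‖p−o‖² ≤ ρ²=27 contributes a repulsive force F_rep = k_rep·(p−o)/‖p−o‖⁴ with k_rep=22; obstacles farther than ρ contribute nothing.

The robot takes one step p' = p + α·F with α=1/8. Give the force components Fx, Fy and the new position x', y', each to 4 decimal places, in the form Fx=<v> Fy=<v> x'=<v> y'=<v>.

F_att = 1·(g−p) = 1·(0,-13) = (0.0000,-13.0000)
o1: d²=317 > ρ²=27 → inactive
o2: d²=17 ≤ ρ²=27; F_rep = 22·(1,4)/17² = (0.0761,0.3045)
o3: d²=772 > ρ²=27 → inactive
o4: d²=401 > ρ²=27 → inactive
F = F_att + ΣF_rep = (0.0761,-12.6955)
p' = p + 1/8·F = (12.0095,0.4131)

Fx=0.0761 Fy=-12.6955 x'=12.0095 y'=0.4131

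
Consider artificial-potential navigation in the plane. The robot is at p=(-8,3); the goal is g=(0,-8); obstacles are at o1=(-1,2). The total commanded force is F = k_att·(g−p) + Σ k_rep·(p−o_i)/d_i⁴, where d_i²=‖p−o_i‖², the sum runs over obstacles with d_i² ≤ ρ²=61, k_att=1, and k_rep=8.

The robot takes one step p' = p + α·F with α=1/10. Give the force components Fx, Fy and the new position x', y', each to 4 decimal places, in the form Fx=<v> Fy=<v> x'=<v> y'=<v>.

F_att = 1·(g−p) = 1·(8,-11) = (8.0000,-11.0000)
o1: d²=50 ≤ ρ²=61; F_rep = 8·(-7,1)/50² = (-0.0224,0.0032)
F = F_att + ΣF_rep = (7.9776,-10.9968)
p' = p + 1/10·F = (-7.2022,1.9003)

Fx=7.9776 Fy=-10.9968 x'=-7.2022 y'=1.9003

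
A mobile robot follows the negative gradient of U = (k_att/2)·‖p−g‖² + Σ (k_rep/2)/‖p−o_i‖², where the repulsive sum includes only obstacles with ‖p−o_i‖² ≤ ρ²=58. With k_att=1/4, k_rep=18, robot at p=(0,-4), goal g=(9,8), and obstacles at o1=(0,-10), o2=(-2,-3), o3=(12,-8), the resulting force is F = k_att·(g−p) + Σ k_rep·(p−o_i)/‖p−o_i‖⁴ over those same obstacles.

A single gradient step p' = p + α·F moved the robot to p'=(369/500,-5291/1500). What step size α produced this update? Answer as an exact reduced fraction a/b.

α = 1/5

F_att = 1/4·(g−p) = 1/4·(9,12) = (2.2500,3.0000)
o1: d²=36 ≤ ρ²=58; F_rep = 18·(0,6)/36² = (0.0000,0.0833)
o2: d²=5 ≤ ρ²=58; F_rep = 18·(2,-1)/5² = (1.4400,-0.7200)
o3: d²=160 > ρ²=58 → inactive
F = F_att + ΣF_rep = (3.6900,2.3633)
Δp = p'−p = (0.7380,0.4727); α = Δx/Fx = (369/500) / (369/100) = 1/5
check: Δy/Fy = (709/1500) / (709/300) = 1/5 ✓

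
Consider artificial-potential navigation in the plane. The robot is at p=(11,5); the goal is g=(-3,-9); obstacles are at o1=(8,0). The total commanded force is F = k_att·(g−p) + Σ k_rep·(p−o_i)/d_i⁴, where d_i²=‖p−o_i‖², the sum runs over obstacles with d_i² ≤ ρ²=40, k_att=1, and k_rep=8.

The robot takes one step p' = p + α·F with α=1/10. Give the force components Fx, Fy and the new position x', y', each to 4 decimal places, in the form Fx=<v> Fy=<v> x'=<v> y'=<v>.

F_att = 1·(g−p) = 1·(-14,-14) = (-14.0000,-14.0000)
o1: d²=34 ≤ ρ²=40; F_rep = 8·(3,5)/34² = (0.0208,0.0346)
F = F_att + ΣF_rep = (-13.9792,-13.9654)
p' = p + 1/10·F = (9.6021,3.6035)

Fx=-13.9792 Fy=-13.9654 x'=9.6021 y'=3.6035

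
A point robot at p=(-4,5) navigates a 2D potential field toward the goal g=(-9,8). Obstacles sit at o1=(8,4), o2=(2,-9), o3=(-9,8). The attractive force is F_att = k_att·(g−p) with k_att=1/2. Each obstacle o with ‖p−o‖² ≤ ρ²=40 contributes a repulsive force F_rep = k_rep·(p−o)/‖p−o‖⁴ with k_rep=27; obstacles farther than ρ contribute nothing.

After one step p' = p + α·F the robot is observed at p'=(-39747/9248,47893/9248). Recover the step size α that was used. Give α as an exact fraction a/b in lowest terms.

α = 1/8

F_att = 1/2·(g−p) = 1/2·(-5,3) = (-2.5000,1.5000)
o1: d²=145 > ρ²=40 → inactive
o2: d²=232 > ρ²=40 → inactive
o3: d²=34 ≤ ρ²=40; F_rep = 27·(5,-3)/34² = (0.1168,-0.0701)
F = F_att + ΣF_rep = (-2.3832,1.4299)
Δp = p'−p = (-0.2979,0.1787); α = Δx/Fx = (-2755/9248) / (-2755/1156) = 1/8
check: Δy/Fy = (1653/9248) / (1653/1156) = 1/8 ✓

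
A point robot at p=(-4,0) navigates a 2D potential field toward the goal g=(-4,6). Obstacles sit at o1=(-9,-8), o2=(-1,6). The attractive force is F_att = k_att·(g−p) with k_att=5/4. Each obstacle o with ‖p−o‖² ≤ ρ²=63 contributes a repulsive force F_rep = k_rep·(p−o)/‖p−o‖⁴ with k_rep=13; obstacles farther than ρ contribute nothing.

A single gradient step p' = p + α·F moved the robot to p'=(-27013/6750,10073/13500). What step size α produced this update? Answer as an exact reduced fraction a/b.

F_att = 5/4·(g−p) = 5/4·(0,6) = (0.0000,7.5000)
o1: d²=89 > ρ²=63 → inactive
o2: d²=45 ≤ ρ²=63; F_rep = 13·(-3,-6)/45² = (-0.0193,-0.0385)
F = F_att + ΣF_rep = (-0.0193,7.4615)
Δp = p'−p = (-0.0019,0.7461); α = Δx/Fx = (-13/6750) / (-13/675) = 1/10
check: Δy/Fy = (10073/13500) / (10073/1350) = 1/10 ✓

α = 1/10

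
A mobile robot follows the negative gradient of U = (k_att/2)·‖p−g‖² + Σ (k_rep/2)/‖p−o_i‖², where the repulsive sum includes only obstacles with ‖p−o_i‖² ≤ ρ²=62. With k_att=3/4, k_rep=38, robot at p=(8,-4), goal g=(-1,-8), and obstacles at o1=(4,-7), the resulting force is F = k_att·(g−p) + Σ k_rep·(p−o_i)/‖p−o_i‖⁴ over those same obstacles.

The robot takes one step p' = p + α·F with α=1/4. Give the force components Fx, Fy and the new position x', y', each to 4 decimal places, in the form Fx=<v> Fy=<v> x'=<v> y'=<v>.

F_att = 3/4·(g−p) = 3/4·(-9,-4) = (-6.7500,-3.0000)
o1: d²=25 ≤ ρ²=62; F_rep = 38·(4,3)/25² = (0.2432,0.1824)
F = F_att + ΣF_rep = (-6.5068,-2.8176)
p' = p + 1/4·F = (6.3733,-4.7044)

Fx=-6.5068 Fy=-2.8176 x'=6.3733 y'=-4.7044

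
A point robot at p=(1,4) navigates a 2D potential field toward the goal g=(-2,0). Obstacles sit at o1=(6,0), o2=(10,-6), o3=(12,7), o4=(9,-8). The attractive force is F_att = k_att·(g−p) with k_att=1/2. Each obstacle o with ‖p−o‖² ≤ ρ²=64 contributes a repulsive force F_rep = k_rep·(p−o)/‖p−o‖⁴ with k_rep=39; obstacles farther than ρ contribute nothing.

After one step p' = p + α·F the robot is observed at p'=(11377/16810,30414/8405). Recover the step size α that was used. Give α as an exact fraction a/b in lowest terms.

F_att = 1/2·(g−p) = 1/2·(-3,-4) = (-1.5000,-2.0000)
o1: d²=41 ≤ ρ²=64; F_rep = 39·(-5,4)/41² = (-0.1160,0.0928)
o2: d²=181 > ρ²=64 → inactive
o3: d²=130 > ρ²=64 → inactive
o4: d²=208 > ρ²=64 → inactive
F = F_att + ΣF_rep = (-1.6160,-1.9072)
Δp = p'−p = (-0.3232,-0.3814); α = Δx/Fx = (-5433/16810) / (-5433/3362) = 1/5
check: Δy/Fy = (-3206/8405) / (-3206/1681) = 1/5 ✓

α = 1/5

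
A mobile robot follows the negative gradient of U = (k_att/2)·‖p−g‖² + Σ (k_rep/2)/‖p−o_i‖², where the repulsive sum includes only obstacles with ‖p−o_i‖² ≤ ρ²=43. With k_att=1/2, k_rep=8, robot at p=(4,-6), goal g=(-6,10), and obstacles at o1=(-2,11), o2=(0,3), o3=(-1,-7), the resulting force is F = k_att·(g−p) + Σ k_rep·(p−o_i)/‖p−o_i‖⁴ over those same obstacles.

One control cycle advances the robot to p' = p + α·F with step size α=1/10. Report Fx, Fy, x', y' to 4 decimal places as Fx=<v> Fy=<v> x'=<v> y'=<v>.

Fx=-4.9408 Fy=8.0118 x'=3.5059 y'=-5.1988

F_att = 1/2·(g−p) = 1/2·(-10,16) = (-5.0000,8.0000)
o1: d²=325 > ρ²=43 → inactive
o2: d²=97 > ρ²=43 → inactive
o3: d²=26 ≤ ρ²=43; F_rep = 8·(5,1)/26² = (0.0592,0.0118)
F = F_att + ΣF_rep = (-4.9408,8.0118)
p' = p + 1/10·F = (3.5059,-5.1988)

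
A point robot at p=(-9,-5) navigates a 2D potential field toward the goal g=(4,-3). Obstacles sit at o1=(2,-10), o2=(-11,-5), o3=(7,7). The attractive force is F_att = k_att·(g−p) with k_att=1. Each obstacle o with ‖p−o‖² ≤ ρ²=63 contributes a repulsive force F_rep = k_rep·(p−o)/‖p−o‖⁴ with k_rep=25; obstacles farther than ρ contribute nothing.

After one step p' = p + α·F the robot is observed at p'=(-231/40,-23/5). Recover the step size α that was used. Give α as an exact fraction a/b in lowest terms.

α = 1/5

F_att = 1·(g−p) = 1·(13,2) = (13.0000,2.0000)
o1: d²=146 > ρ²=63 → inactive
o2: d²=4 ≤ ρ²=63; F_rep = 25·(2,0)/4² = (3.1250,0.0000)
o3: d²=400 > ρ²=63 → inactive
F = F_att + ΣF_rep = (16.1250,2.0000)
Δp = p'−p = (3.2250,0.4000); α = Δx/Fx = (129/40) / (129/8) = 1/5
check: Δy/Fy = (2/5) / (2) = 1/5 ✓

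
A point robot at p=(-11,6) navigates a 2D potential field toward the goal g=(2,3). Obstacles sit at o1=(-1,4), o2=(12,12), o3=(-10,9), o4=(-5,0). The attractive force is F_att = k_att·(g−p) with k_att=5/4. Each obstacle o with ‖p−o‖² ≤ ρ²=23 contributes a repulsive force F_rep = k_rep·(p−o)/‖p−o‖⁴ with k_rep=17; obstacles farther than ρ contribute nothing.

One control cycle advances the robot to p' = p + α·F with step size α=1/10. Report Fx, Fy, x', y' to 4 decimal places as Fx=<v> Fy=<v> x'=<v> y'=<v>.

F_att = 5/4·(g−p) = 5/4·(13,-3) = (16.2500,-3.7500)
o1: d²=104 > ρ²=23 → inactive
o2: d²=565 > ρ²=23 → inactive
o3: d²=10 ≤ ρ²=23; F_rep = 17·(-1,-3)/10² = (-0.1700,-0.5100)
o4: d²=72 > ρ²=23 → inactive
F = F_att + ΣF_rep = (16.0800,-4.2600)
p' = p + 1/10·F = (-9.3920,5.5740)

Fx=16.0800 Fy=-4.2600 x'=-9.3920 y'=5.5740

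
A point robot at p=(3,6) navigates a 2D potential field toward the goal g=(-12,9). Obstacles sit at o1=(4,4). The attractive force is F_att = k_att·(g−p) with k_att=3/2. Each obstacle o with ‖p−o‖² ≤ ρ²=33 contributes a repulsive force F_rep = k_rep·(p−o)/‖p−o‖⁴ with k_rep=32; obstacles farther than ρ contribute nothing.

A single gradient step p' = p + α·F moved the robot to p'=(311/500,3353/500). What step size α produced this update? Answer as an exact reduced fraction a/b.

α = 1/10

F_att = 3/2·(g−p) = 3/2·(-15,3) = (-22.5000,4.5000)
o1: d²=5 ≤ ρ²=33; F_rep = 32·(-1,2)/5² = (-1.2800,2.5600)
F = F_att + ΣF_rep = (-23.7800,7.0600)
Δp = p'−p = (-2.3780,0.7060); α = Δx/Fx = (-1189/500) / (-1189/50) = 1/10
check: Δy/Fy = (353/500) / (353/50) = 1/10 ✓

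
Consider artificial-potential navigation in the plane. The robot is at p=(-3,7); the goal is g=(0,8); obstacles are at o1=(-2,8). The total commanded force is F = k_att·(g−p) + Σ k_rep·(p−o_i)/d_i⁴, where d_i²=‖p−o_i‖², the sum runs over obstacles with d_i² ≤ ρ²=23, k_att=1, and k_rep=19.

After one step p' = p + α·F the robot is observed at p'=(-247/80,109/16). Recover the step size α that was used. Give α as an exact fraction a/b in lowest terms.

α = 1/20

F_att = 1·(g−p) = 1·(3,1) = (3.0000,1.0000)
o1: d²=2 ≤ ρ²=23; F_rep = 19·(-1,-1)/2² = (-4.7500,-4.7500)
F = F_att + ΣF_rep = (-1.7500,-3.7500)
Δp = p'−p = (-0.0875,-0.1875); α = Δx/Fx = (-7/80) / (-7/4) = 1/20
check: Δy/Fy = (-3/16) / (-15/4) = 1/20 ✓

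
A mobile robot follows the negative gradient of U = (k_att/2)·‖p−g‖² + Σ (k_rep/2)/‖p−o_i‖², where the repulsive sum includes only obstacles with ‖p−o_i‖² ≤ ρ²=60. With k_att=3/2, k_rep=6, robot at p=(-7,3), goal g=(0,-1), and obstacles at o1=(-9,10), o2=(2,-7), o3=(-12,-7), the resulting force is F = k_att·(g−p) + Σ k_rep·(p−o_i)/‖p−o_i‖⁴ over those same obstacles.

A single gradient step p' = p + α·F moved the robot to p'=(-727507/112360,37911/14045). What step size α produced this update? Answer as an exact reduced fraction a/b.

α = 1/20

F_att = 3/2·(g−p) = 3/2·(7,-4) = (10.5000,-6.0000)
o1: d²=53 ≤ ρ²=60; F_rep = 6·(2,-7)/53² = (0.0043,-0.0150)
o2: d²=181 > ρ²=60 → inactive
o3: d²=125 > ρ²=60 → inactive
F = F_att + ΣF_rep = (10.5043,-6.0150)
Δp = p'−p = (0.5252,-0.3007); α = Δx/Fx = (59013/112360) / (59013/5618) = 1/20
check: Δy/Fy = (-4224/14045) / (-16896/2809) = 1/20 ✓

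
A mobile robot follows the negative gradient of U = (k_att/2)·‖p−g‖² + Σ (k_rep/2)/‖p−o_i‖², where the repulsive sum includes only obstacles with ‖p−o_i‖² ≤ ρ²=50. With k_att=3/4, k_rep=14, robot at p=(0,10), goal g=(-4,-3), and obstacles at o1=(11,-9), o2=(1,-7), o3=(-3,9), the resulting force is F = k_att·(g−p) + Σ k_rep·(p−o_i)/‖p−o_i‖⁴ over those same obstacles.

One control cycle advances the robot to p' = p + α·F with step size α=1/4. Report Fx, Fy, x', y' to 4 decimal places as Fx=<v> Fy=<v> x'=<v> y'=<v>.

Fx=-2.5800 Fy=-9.6100 x'=-0.6450 y'=7.5975

F_att = 3/4·(g−p) = 3/4·(-4,-13) = (-3.0000,-9.7500)
o1: d²=482 > ρ²=50 → inactive
o2: d²=290 > ρ²=50 → inactive
o3: d²=10 ≤ ρ²=50; F_rep = 14·(3,1)/10² = (0.4200,0.1400)
F = F_att + ΣF_rep = (-2.5800,-9.6100)
p' = p + 1/4·F = (-0.6450,7.5975)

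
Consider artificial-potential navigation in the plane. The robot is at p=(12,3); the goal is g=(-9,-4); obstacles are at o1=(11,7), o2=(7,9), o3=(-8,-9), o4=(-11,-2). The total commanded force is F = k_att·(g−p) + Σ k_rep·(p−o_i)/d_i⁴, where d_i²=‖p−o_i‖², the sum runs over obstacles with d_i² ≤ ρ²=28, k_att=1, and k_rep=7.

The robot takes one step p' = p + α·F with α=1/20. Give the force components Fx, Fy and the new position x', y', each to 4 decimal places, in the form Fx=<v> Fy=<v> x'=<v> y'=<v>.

F_att = 1·(g−p) = 1·(-21,-7) = (-21.0000,-7.0000)
o1: d²=17 ≤ ρ²=28; F_rep = 7·(1,-4)/17² = (0.0242,-0.0969)
o2: d²=61 > ρ²=28 → inactive
o3: d²=544 > ρ²=28 → inactive
o4: d²=554 > ρ²=28 → inactive
F = F_att + ΣF_rep = (-20.9758,-7.0969)
p' = p + 1/20·F = (10.9512,2.6452)

Fx=-20.9758 Fy=-7.0969 x'=10.9512 y'=2.6452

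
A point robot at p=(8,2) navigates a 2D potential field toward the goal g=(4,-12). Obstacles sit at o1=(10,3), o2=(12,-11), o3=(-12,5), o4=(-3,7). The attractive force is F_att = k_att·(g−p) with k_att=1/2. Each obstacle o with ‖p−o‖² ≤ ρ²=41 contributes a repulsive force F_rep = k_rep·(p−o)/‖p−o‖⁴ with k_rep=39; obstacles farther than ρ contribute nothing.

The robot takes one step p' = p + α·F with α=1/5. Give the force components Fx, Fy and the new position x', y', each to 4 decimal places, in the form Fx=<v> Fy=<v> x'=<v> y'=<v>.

F_att = 1/2·(g−p) = 1/2·(-4,-14) = (-2.0000,-7.0000)
o1: d²=5 ≤ ρ²=41; F_rep = 39·(-2,-1)/5² = (-3.1200,-1.5600)
o2: d²=185 > ρ²=41 → inactive
o3: d²=409 > ρ²=41 → inactive
o4: d²=146 > ρ²=41 → inactive
F = F_att + ΣF_rep = (-5.1200,-8.5600)
p' = p + 1/5·F = (6.9760,0.2880)

Fx=-5.1200 Fy=-8.5600 x'=6.9760 y'=0.2880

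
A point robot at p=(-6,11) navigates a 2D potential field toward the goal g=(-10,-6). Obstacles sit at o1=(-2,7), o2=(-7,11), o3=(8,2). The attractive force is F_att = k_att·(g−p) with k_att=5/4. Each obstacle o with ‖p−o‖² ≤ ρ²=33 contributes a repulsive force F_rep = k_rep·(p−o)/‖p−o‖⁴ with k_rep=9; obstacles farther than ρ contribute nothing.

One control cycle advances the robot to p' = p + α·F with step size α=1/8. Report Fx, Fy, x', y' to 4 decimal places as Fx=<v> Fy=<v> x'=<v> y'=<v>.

F_att = 5/4·(g−p) = 5/4·(-4,-17) = (-5.0000,-21.2500)
o1: d²=32 ≤ ρ²=33; F_rep = 9·(-4,4)/32² = (-0.0352,0.0352)
o2: d²=1 ≤ ρ²=33; F_rep = 9·(1,0)/1² = (9.0000,0.0000)
o3: d²=277 > ρ²=33 → inactive
F = F_att + ΣF_rep = (3.9648,-21.2148)
p' = p + 1/8·F = (-5.5044,8.3481)

Fx=3.9648 Fy=-21.2148 x'=-5.5044 y'=8.3481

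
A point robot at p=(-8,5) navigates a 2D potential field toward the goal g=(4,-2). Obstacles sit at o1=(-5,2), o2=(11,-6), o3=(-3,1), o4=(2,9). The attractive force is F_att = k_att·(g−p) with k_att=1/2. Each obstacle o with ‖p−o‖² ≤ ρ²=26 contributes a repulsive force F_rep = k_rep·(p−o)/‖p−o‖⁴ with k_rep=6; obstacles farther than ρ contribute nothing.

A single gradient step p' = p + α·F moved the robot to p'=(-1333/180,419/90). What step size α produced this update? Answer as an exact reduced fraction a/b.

α = 1/10

F_att = 1/2·(g−p) = 1/2·(12,-7) = (6.0000,-3.5000)
o1: d²=18 ≤ ρ²=26; F_rep = 6·(-3,3)/18² = (-0.0556,0.0556)
o2: d²=482 > ρ²=26 → inactive
o3: d²=41 > ρ²=26 → inactive
o4: d²=116 > ρ²=26 → inactive
F = F_att + ΣF_rep = (5.9444,-3.4444)
Δp = p'−p = (0.5944,-0.3444); α = Δx/Fx = (107/180) / (107/18) = 1/10
check: Δy/Fy = (-31/90) / (-31/9) = 1/10 ✓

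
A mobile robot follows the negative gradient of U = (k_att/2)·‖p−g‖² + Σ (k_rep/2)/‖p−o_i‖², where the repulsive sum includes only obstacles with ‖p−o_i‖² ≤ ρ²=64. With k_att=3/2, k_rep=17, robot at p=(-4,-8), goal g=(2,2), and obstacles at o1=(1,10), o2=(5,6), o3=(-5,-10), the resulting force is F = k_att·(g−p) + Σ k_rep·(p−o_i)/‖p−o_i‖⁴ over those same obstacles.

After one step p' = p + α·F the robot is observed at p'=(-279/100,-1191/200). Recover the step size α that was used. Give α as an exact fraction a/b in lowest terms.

F_att = 3/2·(g−p) = 3/2·(6,10) = (9.0000,15.0000)
o1: d²=349 > ρ²=64 → inactive
o2: d²=277 > ρ²=64 → inactive
o3: d²=5 ≤ ρ²=64; F_rep = 17·(1,2)/5² = (0.6800,1.3600)
F = F_att + ΣF_rep = (9.6800,16.3600)
Δp = p'−p = (1.2100,2.0450); α = Δx/Fx = (121/100) / (242/25) = 1/8
check: Δy/Fy = (409/200) / (409/25) = 1/8 ✓

α = 1/8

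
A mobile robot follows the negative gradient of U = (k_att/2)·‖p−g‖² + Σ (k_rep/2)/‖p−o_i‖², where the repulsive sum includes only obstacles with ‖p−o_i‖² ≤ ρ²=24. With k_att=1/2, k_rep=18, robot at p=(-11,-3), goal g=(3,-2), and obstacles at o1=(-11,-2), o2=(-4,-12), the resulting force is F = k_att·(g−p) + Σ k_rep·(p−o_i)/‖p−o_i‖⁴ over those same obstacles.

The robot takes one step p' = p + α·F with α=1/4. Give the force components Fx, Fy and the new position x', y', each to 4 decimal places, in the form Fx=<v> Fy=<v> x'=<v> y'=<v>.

F_att = 1/2·(g−p) = 1/2·(14,1) = (7.0000,0.5000)
o1: d²=1 ≤ ρ²=24; F_rep = 18·(0,-1)/1² = (0.0000,-18.0000)
o2: d²=130 > ρ²=24 → inactive
F = F_att + ΣF_rep = (7.0000,-17.5000)
p' = p + 1/4·F = (-9.2500,-7.3750)

Fx=7.0000 Fy=-17.5000 x'=-9.2500 y'=-7.3750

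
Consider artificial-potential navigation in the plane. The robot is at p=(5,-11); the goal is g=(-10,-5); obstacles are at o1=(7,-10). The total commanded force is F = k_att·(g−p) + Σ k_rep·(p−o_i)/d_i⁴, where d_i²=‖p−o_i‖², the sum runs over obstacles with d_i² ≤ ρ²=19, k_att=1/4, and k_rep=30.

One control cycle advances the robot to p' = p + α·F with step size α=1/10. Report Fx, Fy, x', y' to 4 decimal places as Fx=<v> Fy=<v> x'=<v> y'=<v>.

Fx=-6.1500 Fy=0.3000 x'=4.3850 y'=-10.9700

F_att = 1/4·(g−p) = 1/4·(-15,6) = (-3.7500,1.5000)
o1: d²=5 ≤ ρ²=19; F_rep = 30·(-2,-1)/5² = (-2.4000,-1.2000)
F = F_att + ΣF_rep = (-6.1500,0.3000)
p' = p + 1/10·F = (4.3850,-10.9700)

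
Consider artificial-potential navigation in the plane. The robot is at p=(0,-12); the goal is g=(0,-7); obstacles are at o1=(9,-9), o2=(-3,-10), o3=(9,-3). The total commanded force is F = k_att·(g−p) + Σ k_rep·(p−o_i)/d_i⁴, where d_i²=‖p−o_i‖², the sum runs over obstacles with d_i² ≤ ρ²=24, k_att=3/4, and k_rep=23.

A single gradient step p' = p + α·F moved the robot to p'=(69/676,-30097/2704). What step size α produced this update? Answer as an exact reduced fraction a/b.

α = 1/4

F_att = 3/4·(g−p) = 3/4·(0,5) = (0.0000,3.7500)
o1: d²=90 > ρ²=24 → inactive
o2: d²=13 ≤ ρ²=24; F_rep = 23·(3,-2)/13² = (0.4083,-0.2722)
o3: d²=162 > ρ²=24 → inactive
F = F_att + ΣF_rep = (0.4083,3.4778)
Δp = p'−p = (0.1021,0.8695); α = Δx/Fx = (69/676) / (69/169) = 1/4
check: Δy/Fy = (2351/2704) / (2351/676) = 1/4 ✓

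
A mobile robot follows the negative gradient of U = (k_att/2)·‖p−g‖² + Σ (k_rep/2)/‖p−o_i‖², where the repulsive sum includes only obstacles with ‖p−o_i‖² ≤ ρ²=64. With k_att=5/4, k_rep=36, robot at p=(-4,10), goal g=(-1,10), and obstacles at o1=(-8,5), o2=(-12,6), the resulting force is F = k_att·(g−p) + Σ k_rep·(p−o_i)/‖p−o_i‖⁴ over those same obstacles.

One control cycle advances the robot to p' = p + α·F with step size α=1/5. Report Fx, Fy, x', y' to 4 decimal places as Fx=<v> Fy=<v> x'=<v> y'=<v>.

Fx=3.8357 Fy=0.1071 x'=-3.2329 y'=10.0214

F_att = 5/4·(g−p) = 5/4·(3,0) = (3.7500,0.0000)
o1: d²=41 ≤ ρ²=64; F_rep = 36·(4,5)/41² = (0.0857,0.1071)
o2: d²=80 > ρ²=64 → inactive
F = F_att + ΣF_rep = (3.8357,0.1071)
p' = p + 1/5·F = (-3.2329,10.0214)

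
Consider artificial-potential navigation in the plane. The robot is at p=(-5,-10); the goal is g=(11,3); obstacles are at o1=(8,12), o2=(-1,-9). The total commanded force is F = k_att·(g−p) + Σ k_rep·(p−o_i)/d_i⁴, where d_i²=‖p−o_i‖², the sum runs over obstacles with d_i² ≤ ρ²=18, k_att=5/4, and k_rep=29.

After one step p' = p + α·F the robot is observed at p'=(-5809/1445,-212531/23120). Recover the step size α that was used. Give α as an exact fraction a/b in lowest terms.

F_att = 5/4·(g−p) = 5/4·(16,13) = (20.0000,16.2500)
o1: d²=653 > ρ²=18 → inactive
o2: d²=17 ≤ ρ²=18; F_rep = 29·(-4,-1)/17² = (-0.4014,-0.1003)
F = F_att + ΣF_rep = (19.5986,16.1497)
Δp = p'−p = (0.9799,0.8075); α = Δx/Fx = (1416/1445) / (5664/289) = 1/20
check: Δy/Fy = (18669/23120) / (18669/1156) = 1/20 ✓

α = 1/20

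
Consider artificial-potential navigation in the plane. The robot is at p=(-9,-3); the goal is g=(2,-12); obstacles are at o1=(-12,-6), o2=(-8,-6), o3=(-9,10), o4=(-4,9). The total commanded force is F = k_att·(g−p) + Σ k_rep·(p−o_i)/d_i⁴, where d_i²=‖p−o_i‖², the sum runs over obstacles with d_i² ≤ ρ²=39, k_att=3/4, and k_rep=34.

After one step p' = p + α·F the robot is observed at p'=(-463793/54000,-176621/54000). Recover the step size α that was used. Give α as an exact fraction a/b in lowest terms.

F_att = 3/4·(g−p) = 3/4·(11,-9) = (8.2500,-6.7500)
o1: d²=18 ≤ ρ²=39; F_rep = 34·(3,3)/18² = (0.3148,0.3148)
o2: d²=10 ≤ ρ²=39; F_rep = 34·(-1,3)/10² = (-0.3400,1.0200)
o3: d²=169 > ρ²=39 → inactive
o4: d²=169 > ρ²=39 → inactive
F = F_att + ΣF_rep = (8.2248,-5.4152)
Δp = p'−p = (0.4112,-0.2708); α = Δx/Fx = (22207/54000) / (22207/2700) = 1/20
check: Δy/Fy = (-14621/54000) / (-14621/2700) = 1/20 ✓

α = 1/20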